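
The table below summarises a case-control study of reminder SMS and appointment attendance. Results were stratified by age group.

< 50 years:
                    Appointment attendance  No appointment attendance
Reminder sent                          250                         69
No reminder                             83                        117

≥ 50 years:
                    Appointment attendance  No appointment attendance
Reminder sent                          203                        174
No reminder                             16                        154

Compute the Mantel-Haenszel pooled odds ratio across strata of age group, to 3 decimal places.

7.040

OR_MH = Σ(aᵢdᵢ/nᵢ) / Σ(bᵢcᵢ/nᵢ), where nᵢ is the stratum total.
Stratum 1 (< 50 years): n = 519; a·d/n = 250·117/519 = 56.3584; b·c/n = 69·83/519 = 11.0347
Stratum 2 (≥ 50 years): n = 547; a·d/n = 203·154/547 = 57.1517; b·c/n = 174·16/547 = 5.0896
OR_MH = (56.3584 + 57.1517) / (11.0347 + 5.0896) = 113.5101 / 16.1243 = 7.03971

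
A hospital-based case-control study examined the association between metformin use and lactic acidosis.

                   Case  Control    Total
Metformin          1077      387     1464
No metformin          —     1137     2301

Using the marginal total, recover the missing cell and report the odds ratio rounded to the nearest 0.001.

The missing cell is in the unexposed row: 2301 − 1137 = 1164.
So a = 1077, b = 387, c = 1164, d = 1137.
OR = (a·d)/(b·c) = (1077 × 1137) / (387 × 1164) = 1224549 / 450468 = 2.71839

2.718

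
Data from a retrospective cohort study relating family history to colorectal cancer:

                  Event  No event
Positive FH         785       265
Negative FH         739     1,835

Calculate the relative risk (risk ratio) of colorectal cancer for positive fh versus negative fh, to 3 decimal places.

2.604

Cells: a = 785, b = 265, c = 739, d = 1835.
Risk in exposed = 785/1050 = 0.74762; risk in unexposed = 739/2574 = 0.28710.
RR = 0.74762 / 0.28710 = 2.60402
The risk among the exposed is 2.60 times that among the unexposed.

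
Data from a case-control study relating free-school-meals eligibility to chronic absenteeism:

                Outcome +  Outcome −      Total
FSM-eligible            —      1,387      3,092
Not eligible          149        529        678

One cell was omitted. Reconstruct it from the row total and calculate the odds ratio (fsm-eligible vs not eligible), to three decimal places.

4.364

The missing cell is in the exposed row: 3092 − 1387 = 1705.
So a = 1705, b = 1387, c = 149, d = 529.
OR = (a·d)/(b·c) = (1705 × 529) / (1387 × 149) = 901945 / 206663 = 4.36433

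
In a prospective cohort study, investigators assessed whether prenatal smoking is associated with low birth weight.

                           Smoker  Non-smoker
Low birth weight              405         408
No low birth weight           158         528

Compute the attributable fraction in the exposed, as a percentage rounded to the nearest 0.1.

39.4

Reading the table with exposure as columns: a = 405 (Smoker, case), b = 158 (Smoker, non-case), c = 408 (Non-smoker, case), d = 528.
Risk in exposed = 405/563 = 0.71936; risk in unexposed = 408/936 = 0.43590.
RR = 0.71936/0.43590 = 1.65030
AR% = (RR − 1)/RR × 100 = (1.65030 − 1)/1.65030 × 100 = 39.4049%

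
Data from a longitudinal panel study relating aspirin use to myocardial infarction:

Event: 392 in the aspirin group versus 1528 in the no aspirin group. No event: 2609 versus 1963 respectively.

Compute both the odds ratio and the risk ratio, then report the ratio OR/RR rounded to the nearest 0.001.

From the description: a = 392, b = 2609, c = 1528, d = 1963.
OR = (392·1963)/(2609·1528) = 769496/3986552 = 0.19302
Risk in exposed = 392/3001 = 0.13062; risk in unexposed = 1528/3491 = 0.43770; RR = 0.29843
OR/RR = 0.19302 / 0.29843 = 0.64679
The outcome is not rare, so the OR lies further from 1 than the RR.

0.647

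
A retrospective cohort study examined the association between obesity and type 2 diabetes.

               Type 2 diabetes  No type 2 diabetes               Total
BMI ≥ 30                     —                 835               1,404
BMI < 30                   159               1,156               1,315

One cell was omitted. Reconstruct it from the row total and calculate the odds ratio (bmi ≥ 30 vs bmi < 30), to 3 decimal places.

4.954

The missing cell is in the exposed row: 1404 − 835 = 569.
So a = 569, b = 835, c = 159, d = 1156.
OR = (a·d)/(b·c) = (569 × 1156) / (835 × 159) = 657764 / 132765 = 4.95435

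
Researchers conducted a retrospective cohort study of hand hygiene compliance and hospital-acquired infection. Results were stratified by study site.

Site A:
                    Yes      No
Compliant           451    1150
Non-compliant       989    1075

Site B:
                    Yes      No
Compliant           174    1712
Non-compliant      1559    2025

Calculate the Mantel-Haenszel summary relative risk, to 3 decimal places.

0.380

RR_MH = Σ(aᵢ·n₀ᵢ/nᵢ) / Σ(cᵢ·n₁ᵢ/nᵢ), with n₁ᵢ = aᵢ+bᵢ (exposed), n₀ᵢ = cᵢ+dᵢ (unexposed), nᵢ = n₁ᵢ+n₀ᵢ.
Stratum 1 (Site A): n₁ = 1601, n₀ = 2064, n = 3665; a·n₀/n = 451·2064/3665 = 253.9874; c·n₁/n = 989·1601/3665 = 432.0297
Stratum 2 (Site B): n₁ = 1886, n₀ = 3584, n = 5470; a·n₀/n = 174·3584/5470 = 114.0066; c·n₁/n = 1559·1886/5470 = 537.5272
RR_MH = (253.9874 + 114.0066) / (432.0297 + 537.5272) = 367.9940 / 969.5570 = 0.37955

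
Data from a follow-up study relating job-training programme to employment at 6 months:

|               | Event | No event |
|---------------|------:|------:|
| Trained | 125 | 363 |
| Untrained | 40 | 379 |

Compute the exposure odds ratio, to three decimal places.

Cells: a = 125, b = 363, c = 40, d = 379.
OR = (a·d)/(b·c) = (125 × 379) / (363 × 40) = 47375 / 14520 = 3.26274
The odds of employment at 6 months are about 3.26 times as high in the trained group.

3.263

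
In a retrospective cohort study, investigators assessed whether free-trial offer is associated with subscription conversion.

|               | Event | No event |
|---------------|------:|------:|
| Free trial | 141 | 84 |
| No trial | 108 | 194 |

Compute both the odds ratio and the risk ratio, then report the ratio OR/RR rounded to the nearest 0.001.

1.721

Cells: a = 141, b = 84, c = 108, d = 194.
OR = (141·194)/(84·108) = 27354/9072 = 3.01521
Risk in exposed = 141/225 = 0.62667; risk in unexposed = 108/302 = 0.35762; RR = 1.75235
OR/RR = 3.01521 / 1.75235 = 1.72067
The outcome is not rare, so the OR lies further from 1 than the RR.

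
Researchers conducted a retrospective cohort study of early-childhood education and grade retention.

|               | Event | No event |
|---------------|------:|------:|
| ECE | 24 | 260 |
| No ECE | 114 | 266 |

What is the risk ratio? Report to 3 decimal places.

Cells: a = 24, b = 260, c = 114, d = 266.
Risk in exposed = 24/284 = 0.08451; risk in unexposed = 114/380 = 0.30000.
RR = 0.08451 / 0.30000 = 0.28169
The risk is 72% lower among the exposed than among the unexposed.

0.282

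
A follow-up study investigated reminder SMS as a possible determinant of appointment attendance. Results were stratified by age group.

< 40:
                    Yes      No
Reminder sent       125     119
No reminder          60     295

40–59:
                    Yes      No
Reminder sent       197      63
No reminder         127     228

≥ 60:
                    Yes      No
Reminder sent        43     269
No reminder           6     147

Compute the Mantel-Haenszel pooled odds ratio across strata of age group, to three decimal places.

OR_MH = Σ(aᵢdᵢ/nᵢ) / Σ(bᵢcᵢ/nᵢ), where nᵢ is the stratum total.
Stratum 1 (< 40): n = 599; a·d/n = 125·295/599 = 61.5609; b·c/n = 119·60/599 = 11.9199
Stratum 2 (40–59): n = 615; a·d/n = 197·228/615 = 73.0341; b·c/n = 63·127/615 = 13.0098
Stratum 3 (≥ 60): n = 465; a·d/n = 43·147/465 = 13.5935; b·c/n = 269·6/465 = 3.4710
OR_MH = (61.5609 + 73.0341 + 13.5935) / (11.9199 + 13.0098 + 3.4710) = 148.1886 / 28.4006 = 5.21780

5.218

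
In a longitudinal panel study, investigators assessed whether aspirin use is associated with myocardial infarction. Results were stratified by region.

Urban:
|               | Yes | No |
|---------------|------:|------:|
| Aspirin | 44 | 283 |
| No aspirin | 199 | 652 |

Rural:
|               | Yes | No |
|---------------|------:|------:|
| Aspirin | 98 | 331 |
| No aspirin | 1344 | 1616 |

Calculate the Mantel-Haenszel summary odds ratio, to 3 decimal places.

0.397

OR_MH = Σ(aᵢdᵢ/nᵢ) / Σ(bᵢcᵢ/nᵢ), where nᵢ is the stratum total.
Stratum 1 (Urban): n = 1178; a·d/n = 44·652/1178 = 24.3531; b·c/n = 283·199/1178 = 47.8073
Stratum 2 (Rural): n = 3389; a·d/n = 98·1616/3389 = 46.7300; b·c/n = 331·1344/3389 = 131.2670
OR_MH = (24.3531 + 46.7300) / (47.8073 + 131.2670) = 71.0831 / 179.0743 = 0.39695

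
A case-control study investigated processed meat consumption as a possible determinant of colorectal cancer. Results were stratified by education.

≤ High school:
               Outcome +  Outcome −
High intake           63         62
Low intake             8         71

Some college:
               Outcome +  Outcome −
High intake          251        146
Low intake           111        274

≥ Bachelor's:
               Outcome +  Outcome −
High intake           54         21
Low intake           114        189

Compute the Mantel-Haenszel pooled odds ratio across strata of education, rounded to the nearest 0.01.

OR_MH = Σ(aᵢdᵢ/nᵢ) / Σ(bᵢcᵢ/nᵢ), where nᵢ is the stratum total.
Stratum 1 (≤ High school): n = 204; a·d/n = 63·71/204 = 21.9265; b·c/n = 62·8/204 = 2.4314
Stratum 2 (Some college): n = 782; a·d/n = 251·274/782 = 87.9463; b·c/n = 146·111/782 = 20.7238
Stratum 3 (≥ Bachelor's): n = 378; a·d/n = 54·189/378 = 27.0000; b·c/n = 21·114/378 = 6.3333
OR_MH = (21.9265 + 87.9463 + 27.0000) / (2.4314 + 20.7238 + 6.3333) = 136.8728 / 29.4885 = 4.64157

4.64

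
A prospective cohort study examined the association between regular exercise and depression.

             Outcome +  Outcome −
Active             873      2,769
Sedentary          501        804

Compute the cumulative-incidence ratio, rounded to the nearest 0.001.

Cells: a = 873, b = 2769, c = 501, d = 804.
Risk in exposed = 873/3642 = 0.23970; risk in unexposed = 501/1305 = 0.38391.
RR = 0.23970 / 0.38391 = 0.62438
The risk is 38% lower among the exposed than among the unexposed.

0.624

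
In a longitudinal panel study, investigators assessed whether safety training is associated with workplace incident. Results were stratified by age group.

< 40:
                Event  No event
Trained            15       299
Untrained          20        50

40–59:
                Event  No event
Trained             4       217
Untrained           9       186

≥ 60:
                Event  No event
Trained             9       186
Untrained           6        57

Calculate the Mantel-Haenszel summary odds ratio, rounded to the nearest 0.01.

0.23

OR_MH = Σ(aᵢdᵢ/nᵢ) / Σ(bᵢcᵢ/nᵢ), where nᵢ is the stratum total.
Stratum 1 (< 40): n = 384; a·d/n = 15·50/384 = 1.9531; b·c/n = 299·20/384 = 15.5729
Stratum 2 (40–59): n = 416; a·d/n = 4·186/416 = 1.7885; b·c/n = 217·9/416 = 4.6947
Stratum 3 (≥ 60): n = 258; a·d/n = 9·57/258 = 1.9884; b·c/n = 186·6/258 = 4.3256
OR_MH = (1.9531 + 1.7885 + 1.9884) / (15.5729 + 4.6947 + 4.3256) = 5.7300 / 24.5932 = 0.23299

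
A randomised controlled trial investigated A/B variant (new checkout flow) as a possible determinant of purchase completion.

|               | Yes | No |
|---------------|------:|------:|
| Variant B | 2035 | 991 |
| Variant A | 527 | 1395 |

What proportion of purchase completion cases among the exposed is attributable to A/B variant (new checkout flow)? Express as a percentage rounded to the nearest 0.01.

Cells: a = 2035, b = 991, c = 527, d = 1395.
Risk in exposed = 2035/3026 = 0.67250; risk in unexposed = 527/1922 = 0.27419.
RR = 0.67250/0.27419 = 2.45267
AR% = (RR − 1)/RR × 100 = (2.45267 − 1)/2.45267 × 100 = 59.2280%

59.23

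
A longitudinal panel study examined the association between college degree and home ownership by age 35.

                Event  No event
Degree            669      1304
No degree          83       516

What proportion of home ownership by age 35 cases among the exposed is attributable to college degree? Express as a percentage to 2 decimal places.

59.13

Cells: a = 669, b = 1304, c = 83, d = 516.
Risk in exposed = 669/1973 = 0.33908; risk in unexposed = 83/599 = 0.13856.
RR = 0.33908/0.13856 = 2.44708
AR% = (RR − 1)/RR × 100 = (2.44708 − 1)/2.44708 × 100 = 59.1349%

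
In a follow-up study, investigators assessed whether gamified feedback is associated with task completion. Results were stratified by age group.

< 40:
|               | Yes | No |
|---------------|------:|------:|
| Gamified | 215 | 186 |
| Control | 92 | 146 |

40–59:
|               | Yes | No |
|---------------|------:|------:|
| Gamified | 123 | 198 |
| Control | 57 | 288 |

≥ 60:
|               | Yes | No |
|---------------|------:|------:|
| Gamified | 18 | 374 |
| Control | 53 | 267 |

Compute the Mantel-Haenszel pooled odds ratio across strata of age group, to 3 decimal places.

1.524

OR_MH = Σ(aᵢdᵢ/nᵢ) / Σ(bᵢcᵢ/nᵢ), where nᵢ is the stratum total.
Stratum 1 (< 40): n = 639; a·d/n = 215·146/639 = 49.1236; b·c/n = 186·92/639 = 26.7793
Stratum 2 (40–59): n = 666; a·d/n = 123·288/666 = 53.1892; b·c/n = 198·57/666 = 16.9459
Stratum 3 (≥ 60): n = 712; a·d/n = 18·267/712 = 6.7500; b·c/n = 374·53/712 = 27.8399
OR_MH = (49.1236 + 53.1892 + 6.7500) / (26.7793 + 16.9459 + 27.8399) = 109.0628 / 71.5652 = 1.52396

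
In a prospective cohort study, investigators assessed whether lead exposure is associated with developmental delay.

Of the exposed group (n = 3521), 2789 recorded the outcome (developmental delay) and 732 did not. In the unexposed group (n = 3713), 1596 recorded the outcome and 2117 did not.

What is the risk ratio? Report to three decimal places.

1.843

From the description: a = 2789, b = 732, c = 1596, d = 2117.
Risk in exposed = 2789/3521 = 0.79210; risk in unexposed = 1596/3713 = 0.42984.
RR = 0.79210 / 0.42984 = 1.84278
The risk among the exposed is 1.84 times that among the unexposed.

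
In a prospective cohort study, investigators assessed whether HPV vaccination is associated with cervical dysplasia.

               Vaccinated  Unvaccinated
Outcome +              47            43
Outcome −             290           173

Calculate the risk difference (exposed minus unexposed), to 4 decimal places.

Reading the table with exposure as columns: a = 47 (Vaccinated, case), b = 290 (Vaccinated, non-case), c = 43 (Unvaccinated, case), d = 173.
Risk in exposed = 47/337 = 0.139466; risk in unexposed = 43/216 = 0.199074.
Risk difference = 0.139466 − 0.199074 = -0.059608

-0.0596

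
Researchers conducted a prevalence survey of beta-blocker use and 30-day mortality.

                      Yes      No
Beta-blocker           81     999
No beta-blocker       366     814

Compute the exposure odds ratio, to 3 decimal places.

Cells: a = 81, b = 999, c = 366, d = 814.
OR = (a·d)/(b·c) = (81 × 814) / (999 × 366) = 65934 / 365634 = 0.18033
Exposure is associated with lower odds of 30-day mortality (OR = 0.18 < 1).

0.180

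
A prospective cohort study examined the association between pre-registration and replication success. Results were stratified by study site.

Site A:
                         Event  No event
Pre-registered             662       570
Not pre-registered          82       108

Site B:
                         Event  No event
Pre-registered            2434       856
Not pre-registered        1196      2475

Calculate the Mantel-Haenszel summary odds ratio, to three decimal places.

OR_MH = Σ(aᵢdᵢ/nᵢ) / Σ(bᵢcᵢ/nᵢ), where nᵢ is the stratum total.
Stratum 1 (Site A): n = 1422; a·d/n = 662·108/1422 = 50.2785; b·c/n = 570·82/1422 = 32.8692
Stratum 2 (Site B): n = 6961; a·d/n = 2434·2475/6961 = 865.4145; b·c/n = 856·1196/6961 = 147.0731
OR_MH = (50.2785 + 865.4145) / (32.8692 + 147.0731) = 915.6929 / 179.9423 = 5.08881

5.089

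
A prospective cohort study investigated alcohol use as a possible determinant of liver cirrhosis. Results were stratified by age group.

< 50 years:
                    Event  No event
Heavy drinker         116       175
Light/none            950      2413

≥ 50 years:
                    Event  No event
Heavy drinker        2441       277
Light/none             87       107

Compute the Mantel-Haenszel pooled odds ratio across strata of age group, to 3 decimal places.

OR_MH = Σ(aᵢdᵢ/nᵢ) / Σ(bᵢcᵢ/nᵢ), where nᵢ is the stratum total.
Stratum 1 (< 50 years): n = 3654; a·d/n = 116·2413/3654 = 76.6032; b·c/n = 175·950/3654 = 45.4981
Stratum 2 (≥ 50 years): n = 2912; a·d/n = 2441·107/2912 = 89.6933; b·c/n = 277·87/2912 = 8.2758
OR_MH = (76.6032 + 89.6933) / (45.4981 + 8.2758) = 166.2965 / 53.7738 = 3.09252

3.093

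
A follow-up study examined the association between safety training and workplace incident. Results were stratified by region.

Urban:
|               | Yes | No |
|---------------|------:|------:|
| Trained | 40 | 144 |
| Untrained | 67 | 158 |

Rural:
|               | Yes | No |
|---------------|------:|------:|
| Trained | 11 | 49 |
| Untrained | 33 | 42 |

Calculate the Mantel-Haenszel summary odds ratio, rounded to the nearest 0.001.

0.531

OR_MH = Σ(aᵢdᵢ/nᵢ) / Σ(bᵢcᵢ/nᵢ), where nᵢ is the stratum total.
Stratum 1 (Urban): n = 409; a·d/n = 40·158/409 = 15.4523; b·c/n = 144·67/409 = 23.5892
Stratum 2 (Rural): n = 135; a·d/n = 11·42/135 = 3.4222; b·c/n = 49·33/135 = 11.9778
OR_MH = (15.4523 + 3.4222) / (23.5892 + 11.9778) = 18.8745 / 35.5670 = 0.53068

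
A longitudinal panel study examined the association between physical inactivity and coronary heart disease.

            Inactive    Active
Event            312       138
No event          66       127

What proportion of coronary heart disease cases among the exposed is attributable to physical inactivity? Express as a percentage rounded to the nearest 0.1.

36.9

Reading the table with exposure as columns: a = 312 (Inactive, case), b = 66 (Inactive, non-case), c = 138 (Active, case), d = 127.
Risk in exposed = 312/378 = 0.82540; risk in unexposed = 138/265 = 0.52075.
RR = 0.82540/0.52075 = 1.58500
AR% = (RR − 1)/RR × 100 = (1.58500 − 1)/1.58500 × 100 = 36.9086%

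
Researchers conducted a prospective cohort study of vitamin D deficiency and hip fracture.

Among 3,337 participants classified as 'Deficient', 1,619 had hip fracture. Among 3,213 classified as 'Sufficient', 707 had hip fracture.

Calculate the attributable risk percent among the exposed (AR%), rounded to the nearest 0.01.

54.65

From the description: a = 1619, b = 1718, c = 707, d = 2506.
Risk in exposed = 1619/3337 = 0.48517; risk in unexposed = 707/3213 = 0.22004.
RR = 0.48517/0.22004 = 2.20486
AR% = (RR − 1)/RR × 100 = (2.20486 − 1)/2.20486 × 100 = 54.6457%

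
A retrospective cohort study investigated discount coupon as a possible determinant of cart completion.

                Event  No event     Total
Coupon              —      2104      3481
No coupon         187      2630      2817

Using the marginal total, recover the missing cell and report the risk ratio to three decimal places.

The missing cell is in the exposed row: 3481 − 2104 = 1377.
So a = 1377, b = 2104, c = 187, d = 2630.
RR = [a/(a+b)] / [c/(c+d)] = (1377/3481) / (187/2817) = 0.39558/0.06638 = 5.95902

5.959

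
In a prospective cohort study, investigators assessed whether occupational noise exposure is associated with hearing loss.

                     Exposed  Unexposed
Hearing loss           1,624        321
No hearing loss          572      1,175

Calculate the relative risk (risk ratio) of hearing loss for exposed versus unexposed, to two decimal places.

Reading the table with exposure as columns: a = 1624 (Exposed, case), b = 572 (Exposed, non-case), c = 321 (Unexposed, case), d = 1175.
Risk in exposed = 1624/2196 = 0.73953; risk in unexposed = 321/1496 = 0.21457.
RR = 0.73953 / 0.21457 = 3.44652
The risk among the exposed is 3.45 times that among the unexposed.

3.45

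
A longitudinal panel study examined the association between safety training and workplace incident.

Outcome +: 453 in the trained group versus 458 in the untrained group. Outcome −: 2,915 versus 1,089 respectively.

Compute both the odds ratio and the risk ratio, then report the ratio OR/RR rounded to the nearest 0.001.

0.813

From the description: a = 453, b = 2915, c = 458, d = 1089.
OR = (453·1089)/(2915·458) = 493317/1335070 = 0.36951
Risk in exposed = 453/3368 = 0.13450; risk in unexposed = 458/1547 = 0.29606; RR = 0.45431
OR/RR = 0.36951 / 0.45431 = 0.81334
The outcome is not rare, so the OR lies further from 1 than the RR.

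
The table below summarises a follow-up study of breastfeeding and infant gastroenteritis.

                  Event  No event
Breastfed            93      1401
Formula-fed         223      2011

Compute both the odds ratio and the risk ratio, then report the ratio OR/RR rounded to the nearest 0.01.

Cells: a = 93, b = 1401, c = 223, d = 2011.
OR = (93·2011)/(1401·223) = 187023/312423 = 0.59862
Risk in exposed = 93/1494 = 0.06225; risk in unexposed = 223/2234 = 0.09982; RR = 0.62361
OR/RR = 0.59862 / 0.62361 = 0.95993
The outcome is rare in both groups, so OR ≈ RR (ratio near 1).

0.96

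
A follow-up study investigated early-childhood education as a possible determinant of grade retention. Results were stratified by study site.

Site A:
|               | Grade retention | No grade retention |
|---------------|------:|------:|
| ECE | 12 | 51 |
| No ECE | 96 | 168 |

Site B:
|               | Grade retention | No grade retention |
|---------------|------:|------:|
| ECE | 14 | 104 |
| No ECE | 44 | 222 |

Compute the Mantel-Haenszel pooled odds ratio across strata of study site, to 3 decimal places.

0.530

OR_MH = Σ(aᵢdᵢ/nᵢ) / Σ(bᵢcᵢ/nᵢ), where nᵢ is the stratum total.
Stratum 1 (Site A): n = 327; a·d/n = 12·168/327 = 6.1651; b·c/n = 51·96/327 = 14.9725
Stratum 2 (Site B): n = 384; a·d/n = 14·222/384 = 8.0938; b·c/n = 104·44/384 = 11.9167
OR_MH = (6.1651 + 8.0938) / (14.9725 + 11.9167) = 14.2589 / 26.8891 = 0.53028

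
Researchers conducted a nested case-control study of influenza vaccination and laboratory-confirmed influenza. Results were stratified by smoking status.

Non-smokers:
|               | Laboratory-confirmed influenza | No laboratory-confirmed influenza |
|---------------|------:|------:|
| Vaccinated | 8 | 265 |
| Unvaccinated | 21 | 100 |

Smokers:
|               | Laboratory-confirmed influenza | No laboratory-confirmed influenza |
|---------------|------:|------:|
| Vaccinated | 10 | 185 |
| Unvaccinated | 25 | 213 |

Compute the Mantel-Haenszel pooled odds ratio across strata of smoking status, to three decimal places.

0.280

OR_MH = Σ(aᵢdᵢ/nᵢ) / Σ(bᵢcᵢ/nᵢ), where nᵢ is the stratum total.
Stratum 1 (Non-smokers): n = 394; a·d/n = 8·100/394 = 2.0305; b·c/n = 265·21/394 = 14.1244
Stratum 2 (Smokers): n = 433; a·d/n = 10·213/433 = 4.9192; b·c/n = 185·25/433 = 10.6813
OR_MH = (2.0305 + 4.9192) / (14.1244 + 10.6813) = 6.9496 / 24.8057 = 0.28016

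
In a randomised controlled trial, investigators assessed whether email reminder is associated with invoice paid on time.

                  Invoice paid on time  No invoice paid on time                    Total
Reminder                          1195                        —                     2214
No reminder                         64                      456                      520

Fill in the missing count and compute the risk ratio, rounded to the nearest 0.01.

The missing cell is in the exposed row: 2214 − 1195 = 1019.
So a = 1195, b = 1019, c = 64, d = 456.
RR = [a/(a+b)] / [c/(c+d)] = (1195/2214) / (64/520) = 0.53975/0.12308 = 4.38544

4.39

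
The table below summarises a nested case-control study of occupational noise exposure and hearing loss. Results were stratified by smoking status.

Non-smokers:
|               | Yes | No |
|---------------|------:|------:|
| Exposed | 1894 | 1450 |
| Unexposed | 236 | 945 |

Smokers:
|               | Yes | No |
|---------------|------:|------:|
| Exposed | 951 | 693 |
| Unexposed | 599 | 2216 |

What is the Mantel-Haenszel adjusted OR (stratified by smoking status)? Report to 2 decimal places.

5.15

OR_MH = Σ(aᵢdᵢ/nᵢ) / Σ(bᵢcᵢ/nᵢ), where nᵢ is the stratum total.
Stratum 1 (Non-smokers): n = 4525; a·d/n = 1894·945/4525 = 395.5425; b·c/n = 1450·236/4525 = 75.6243
Stratum 2 (Smokers): n = 4459; a·d/n = 951·2216/4459 = 472.6208; b·c/n = 693·599/4459 = 93.0942
OR_MH = (395.5425 + 472.6208) / (75.6243 + 93.0942) = 868.1633 / 168.7185 = 5.14563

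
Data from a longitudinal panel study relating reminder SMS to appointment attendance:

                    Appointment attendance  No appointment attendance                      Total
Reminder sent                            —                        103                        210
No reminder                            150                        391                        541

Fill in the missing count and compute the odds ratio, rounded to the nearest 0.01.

The missing cell is in the exposed row: 210 − 103 = 107.
So a = 107, b = 103, c = 150, d = 391.
OR = (a·d)/(b·c) = (107 × 391) / (103 × 150) = 41837 / 15450 = 2.70790

2.71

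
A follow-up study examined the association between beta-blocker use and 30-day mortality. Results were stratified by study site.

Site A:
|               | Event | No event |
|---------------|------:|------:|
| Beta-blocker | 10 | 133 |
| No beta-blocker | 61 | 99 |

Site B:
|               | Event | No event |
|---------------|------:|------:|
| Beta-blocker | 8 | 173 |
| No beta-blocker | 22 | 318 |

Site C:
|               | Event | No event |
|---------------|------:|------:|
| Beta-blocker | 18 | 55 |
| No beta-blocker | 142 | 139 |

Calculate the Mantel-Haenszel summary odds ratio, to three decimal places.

0.271

OR_MH = Σ(aᵢdᵢ/nᵢ) / Σ(bᵢcᵢ/nᵢ), where nᵢ is the stratum total.
Stratum 1 (Site A): n = 303; a·d/n = 10·99/303 = 3.2673; b·c/n = 133·61/303 = 26.7756
Stratum 2 (Site B): n = 521; a·d/n = 8·318/521 = 4.8829; b·c/n = 173·22/521 = 7.3052
Stratum 3 (Site C): n = 354; a·d/n = 18·139/354 = 7.0678; b·c/n = 55·142/354 = 22.0621
OR_MH = (3.2673 + 4.8829 + 7.0678) / (26.7756 + 7.3052 + 22.0621) = 15.2180 / 56.1429 = 0.27106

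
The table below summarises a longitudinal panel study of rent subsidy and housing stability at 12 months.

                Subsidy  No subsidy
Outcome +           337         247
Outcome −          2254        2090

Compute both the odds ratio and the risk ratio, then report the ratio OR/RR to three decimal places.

1.028

Reading the table with exposure as columns: a = 337 (Subsidy, case), b = 2254 (Subsidy, non-case), c = 247 (No subsidy, case), d = 2090.
OR = (337·2090)/(2254·247) = 704330/556738 = 1.26510
Risk in exposed = 337/2591 = 0.13007; risk in unexposed = 247/2337 = 0.10569; RR = 1.23062
OR/RR = 1.26510 / 1.23062 = 1.02802
The outcome is not rare, so the OR lies further from 1 than the RR.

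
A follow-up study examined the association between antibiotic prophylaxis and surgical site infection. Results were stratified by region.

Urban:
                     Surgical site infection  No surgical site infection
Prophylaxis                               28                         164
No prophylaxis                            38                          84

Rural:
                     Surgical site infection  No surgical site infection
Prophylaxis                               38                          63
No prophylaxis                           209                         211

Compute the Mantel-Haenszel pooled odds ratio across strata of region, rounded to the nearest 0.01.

0.51

OR_MH = Σ(aᵢdᵢ/nᵢ) / Σ(bᵢcᵢ/nᵢ), where nᵢ is the stratum total.
Stratum 1 (Urban): n = 314; a·d/n = 28·84/314 = 7.4904; b·c/n = 164·38/314 = 19.8471
Stratum 2 (Rural): n = 521; a·d/n = 38·211/521 = 15.3896; b·c/n = 63·209/521 = 25.2726
OR_MH = (7.4904 + 15.3896) / (19.8471 + 25.2726) = 22.8801 / 45.1197 = 0.50710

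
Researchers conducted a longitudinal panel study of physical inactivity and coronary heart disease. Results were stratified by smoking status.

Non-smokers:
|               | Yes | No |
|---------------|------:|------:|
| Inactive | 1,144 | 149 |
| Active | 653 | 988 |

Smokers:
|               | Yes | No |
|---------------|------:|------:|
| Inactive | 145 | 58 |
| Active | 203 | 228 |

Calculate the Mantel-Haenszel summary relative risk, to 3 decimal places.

2.093

RR_MH = Σ(aᵢ·n₀ᵢ/nᵢ) / Σ(cᵢ·n₁ᵢ/nᵢ), with n₁ᵢ = aᵢ+bᵢ (exposed), n₀ᵢ = cᵢ+dᵢ (unexposed), nᵢ = n₁ᵢ+n₀ᵢ.
Stratum 1 (Non-smokers): n₁ = 1293, n₀ = 1641, n = 2934; a·n₀/n = 1144·1641/2934 = 639.8446; c·n₁/n = 653·1293/2934 = 287.7740
Stratum 2 (Smokers): n₁ = 203, n₀ = 431, n = 634; a·n₀/n = 145·431/634 = 98.5726; c·n₁/n = 203·203/634 = 64.9984
RR_MH = (639.8446 + 98.5726) / (287.7740 + 64.9984) = 738.4171 / 352.7725 = 2.09318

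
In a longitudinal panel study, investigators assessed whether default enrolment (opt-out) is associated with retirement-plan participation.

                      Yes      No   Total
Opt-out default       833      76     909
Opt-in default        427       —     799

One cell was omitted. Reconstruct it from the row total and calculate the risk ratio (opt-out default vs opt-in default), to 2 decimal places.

The missing cell is in the unexposed row: 799 − 427 = 372.
So a = 833, b = 76, c = 427, d = 372.
RR = [a/(a+b)] / [c/(c+d)] = (833/909) / (427/799) = 0.91639/0.53442 = 1.71475

1.71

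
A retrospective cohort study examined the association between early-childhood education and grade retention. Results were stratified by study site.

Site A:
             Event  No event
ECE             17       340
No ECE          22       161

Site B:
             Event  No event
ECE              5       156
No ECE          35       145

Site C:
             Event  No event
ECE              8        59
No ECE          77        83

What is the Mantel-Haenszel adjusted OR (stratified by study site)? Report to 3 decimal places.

OR_MH = Σ(aᵢdᵢ/nᵢ) / Σ(bᵢcᵢ/nᵢ), where nᵢ is the stratum total.
Stratum 1 (Site A): n = 540; a·d/n = 17·161/540 = 5.0685; b·c/n = 340·22/540 = 13.8519
Stratum 2 (Site B): n = 341; a·d/n = 5·145/341 = 2.1261; b·c/n = 156·35/341 = 16.0117
Stratum 3 (Site C): n = 227; a·d/n = 8·83/227 = 2.9251; b·c/n = 59·77/227 = 20.0132
OR_MH = (5.0685 + 2.1261 + 2.9251) / (13.8519 + 16.0117 + 20.0132) = 10.1197 / 49.8768 = 0.20289

0.203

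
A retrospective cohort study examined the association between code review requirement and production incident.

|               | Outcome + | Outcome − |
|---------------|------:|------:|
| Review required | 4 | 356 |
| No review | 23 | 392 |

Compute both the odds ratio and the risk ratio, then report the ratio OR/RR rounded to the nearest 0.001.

0.955

Cells: a = 4, b = 356, c = 23, d = 392.
OR = (4·392)/(356·23) = 1568/8188 = 0.19150
Risk in exposed = 4/360 = 0.01111; risk in unexposed = 23/415 = 0.05542; RR = 0.20048
OR/RR = 0.19150 / 0.20048 = 0.95519
The outcome is rare in both groups, so OR ≈ RR (ratio near 1).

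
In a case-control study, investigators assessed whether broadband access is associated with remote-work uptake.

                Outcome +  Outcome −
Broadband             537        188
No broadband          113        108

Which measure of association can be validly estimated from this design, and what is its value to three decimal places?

2.730

Cells: a = 537, b = 188, c = 113, d = 108.
This is a case-control study: participants were sampled on outcome status, so risks in the source population cannot be estimated directly — relative risk is not valid here. The odds ratio is the appropriate measure.
OR = (a·d)/(b·c) = (537 × 108) / (188 × 113) = 57996 / 21244 = 2.72999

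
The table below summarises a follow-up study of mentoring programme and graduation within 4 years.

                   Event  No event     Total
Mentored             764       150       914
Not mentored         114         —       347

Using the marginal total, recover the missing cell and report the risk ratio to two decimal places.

2.54

The missing cell is in the unexposed row: 347 − 114 = 233.
So a = 764, b = 150, c = 114, d = 233.
RR = [a/(a+b)] / [c/(c+d)] = (764/914) / (114/347) = 0.83589/0.32853 = 2.54432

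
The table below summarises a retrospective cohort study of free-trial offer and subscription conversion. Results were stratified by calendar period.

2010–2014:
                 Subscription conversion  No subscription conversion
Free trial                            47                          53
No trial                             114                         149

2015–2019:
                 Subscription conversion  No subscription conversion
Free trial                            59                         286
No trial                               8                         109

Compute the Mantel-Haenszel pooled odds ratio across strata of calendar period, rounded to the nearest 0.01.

1.54

OR_MH = Σ(aᵢdᵢ/nᵢ) / Σ(bᵢcᵢ/nᵢ), where nᵢ is the stratum total.
Stratum 1 (2010–2014): n = 363; a·d/n = 47·149/363 = 19.2920; b·c/n = 53·114/363 = 16.6446
Stratum 2 (2015–2019): n = 462; a·d/n = 59·109/462 = 13.9199; b·c/n = 286·8/462 = 4.9524
OR_MH = (19.2920 + 13.9199) / (16.6446 + 4.9524) = 33.2119 / 21.5970 = 1.53780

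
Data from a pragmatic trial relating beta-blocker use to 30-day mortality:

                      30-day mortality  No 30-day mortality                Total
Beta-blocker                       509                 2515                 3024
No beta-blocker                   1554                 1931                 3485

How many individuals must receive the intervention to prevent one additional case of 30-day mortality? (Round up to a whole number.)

Risk in treated group = 509/3024 = 0.16832; risk in control = 1554/3485 = 0.44591.
Absolute risk reduction = 0.44591 − 0.16832 = 0.27759
NNT = 1 / ARR = 1 / 0.27759 = 3.602 → round up → 4

4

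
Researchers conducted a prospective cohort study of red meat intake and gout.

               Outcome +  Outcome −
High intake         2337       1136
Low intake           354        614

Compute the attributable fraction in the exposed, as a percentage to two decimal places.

Cells: a = 2337, b = 1136, c = 354, d = 614.
Risk in exposed = 2337/3473 = 0.67291; risk in unexposed = 354/968 = 0.36570.
RR = 0.67291/0.36570 = 1.84003
AR% = (RR − 1)/RR × 100 = (1.84003 − 1)/1.84003 × 100 = 45.6532%

45.65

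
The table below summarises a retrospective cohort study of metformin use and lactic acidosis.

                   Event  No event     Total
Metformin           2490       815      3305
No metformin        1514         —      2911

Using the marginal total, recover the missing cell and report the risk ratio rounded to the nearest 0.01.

1.45

The missing cell is in the unexposed row: 2911 − 1514 = 1397.
So a = 2490, b = 815, c = 1514, d = 1397.
RR = [a/(a+b)] / [c/(c+d)] = (2490/3305) / (1514/2911) = 0.75340/0.52010 = 1.44859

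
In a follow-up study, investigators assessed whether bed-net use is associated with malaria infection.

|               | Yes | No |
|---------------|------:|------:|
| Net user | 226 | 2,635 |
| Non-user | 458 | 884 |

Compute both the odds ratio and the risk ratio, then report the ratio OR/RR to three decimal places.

Cells: a = 226, b = 2635, c = 458, d = 884.
OR = (226·884)/(2635·458) = 199784/1206830 = 0.16554
Risk in exposed = 226/2861 = 0.07899; risk in unexposed = 458/1342 = 0.34128; RR = 0.23146
OR/RR = 0.16554 / 0.23146 = 0.71522
The outcome is not rare, so the OR lies further from 1 than the RR.

0.715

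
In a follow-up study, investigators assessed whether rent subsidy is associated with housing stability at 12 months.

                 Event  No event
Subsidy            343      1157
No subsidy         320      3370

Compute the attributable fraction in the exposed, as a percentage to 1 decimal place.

Cells: a = 343, b = 1157, c = 320, d = 3370.
Risk in exposed = 343/1500 = 0.22867; risk in unexposed = 320/3690 = 0.08672.
RR = 0.22867/0.08672 = 2.63681
AR% = (RR − 1)/RR × 100 = (2.63681 − 1)/2.63681 × 100 = 62.0754%

62.1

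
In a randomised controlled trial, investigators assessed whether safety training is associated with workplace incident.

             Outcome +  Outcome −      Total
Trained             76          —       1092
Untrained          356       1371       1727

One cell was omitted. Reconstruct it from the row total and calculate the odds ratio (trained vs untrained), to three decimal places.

0.288

The missing cell is in the exposed row: 1092 − 76 = 1016.
So a = 76, b = 1016, c = 356, d = 1371.
OR = (a·d)/(b·c) = (76 × 1371) / (1016 × 356) = 104196 / 361696 = 0.28808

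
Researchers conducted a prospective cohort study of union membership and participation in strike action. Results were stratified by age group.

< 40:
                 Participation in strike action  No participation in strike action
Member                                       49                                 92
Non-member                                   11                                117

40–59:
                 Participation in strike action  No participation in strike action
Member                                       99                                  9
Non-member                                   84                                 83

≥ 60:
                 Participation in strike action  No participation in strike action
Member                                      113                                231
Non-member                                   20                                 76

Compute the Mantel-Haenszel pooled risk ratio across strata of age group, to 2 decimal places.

RR_MH = Σ(aᵢ·n₀ᵢ/nᵢ) / Σ(cᵢ·n₁ᵢ/nᵢ), with n₁ᵢ = aᵢ+bᵢ (exposed), n₀ᵢ = cᵢ+dᵢ (unexposed), nᵢ = n₁ᵢ+n₀ᵢ.
Stratum 1 (< 40): n₁ = 141, n₀ = 128, n = 269; a·n₀/n = 49·128/269 = 23.3160; c·n₁/n = 11·141/269 = 5.7658
Stratum 2 (40–59): n₁ = 108, n₀ = 167, n = 275; a·n₀/n = 99·167/275 = 60.1200; c·n₁/n = 84·108/275 = 32.9891
Stratum 3 (≥ 60): n₁ = 344, n₀ = 96, n = 440; a·n₀/n = 113·96/440 = 24.6545; c·n₁/n = 20·344/440 = 15.6364
RR_MH = (23.3160 + 60.1200 + 24.6545) / (5.7658 + 32.9891 + 15.6364) = 108.0905 / 54.3913 = 1.98728

1.99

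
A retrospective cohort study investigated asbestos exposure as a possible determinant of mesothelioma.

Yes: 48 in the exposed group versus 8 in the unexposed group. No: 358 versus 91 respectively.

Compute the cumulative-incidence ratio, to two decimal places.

From the description: a = 48, b = 358, c = 8, d = 91.
Risk in exposed = 48/406 = 0.11823; risk in unexposed = 8/99 = 0.08081.
RR = 0.11823 / 0.08081 = 1.46305
The risk among the exposed is 1.46 times that among the unexposed.

1.46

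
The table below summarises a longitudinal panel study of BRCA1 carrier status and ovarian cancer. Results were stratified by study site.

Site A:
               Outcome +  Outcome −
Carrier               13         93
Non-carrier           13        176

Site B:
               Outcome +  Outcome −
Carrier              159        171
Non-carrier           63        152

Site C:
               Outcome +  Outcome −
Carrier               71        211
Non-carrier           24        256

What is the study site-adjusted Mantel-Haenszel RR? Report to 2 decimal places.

RR_MH = Σ(aᵢ·n₀ᵢ/nᵢ) / Σ(cᵢ·n₁ᵢ/nᵢ), with n₁ᵢ = aᵢ+bᵢ (exposed), n₀ᵢ = cᵢ+dᵢ (unexposed), nᵢ = n₁ᵢ+n₀ᵢ.
Stratum 1 (Site A): n₁ = 106, n₀ = 189, n = 295; a·n₀/n = 13·189/295 = 8.3288; c·n₁/n = 13·106/295 = 4.6712
Stratum 2 (Site B): n₁ = 330, n₀ = 215, n = 545; a·n₀/n = 159·215/545 = 62.7248; c·n₁/n = 63·330/545 = 38.1468
Stratum 3 (Site C): n₁ = 282, n₀ = 280, n = 562; a·n₀/n = 71·280/562 = 35.3737; c·n₁/n = 24·282/562 = 12.0427
RR_MH = (8.3288 + 62.7248 + 35.3737) / (4.6712 + 38.1468 + 12.0427) = 106.4272 / 54.8607 = 1.93995

1.94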